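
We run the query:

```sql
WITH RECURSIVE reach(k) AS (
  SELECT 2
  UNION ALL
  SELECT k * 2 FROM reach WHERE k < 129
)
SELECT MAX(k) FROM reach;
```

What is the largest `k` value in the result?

256

Base: k=2.
Iteration 1: 2 < 129 holds -> k = 2 * 2 = 4.
Iteration 2: 4 < 129 holds -> k = 4 * 2 = 8.
Iteration 3: 8 < 129 holds -> k = 8 * 2 = 16.
Iteration 4: 16 < 129 holds -> k = 16 * 2 = 32.
Iteration 5: 32 < 129 holds -> k = 32 * 2 = 64.
Iteration 6: 64 < 129 holds -> k = 64 * 2 = 128.
Iteration 7: 128 < 129 holds -> k = 128 * 2 = 256.
Iteration 8: 256 < 129 fails; recursion stops.
k values: 2, 4, 8, 16, 32, 64, 128, 256; the maximum is 256.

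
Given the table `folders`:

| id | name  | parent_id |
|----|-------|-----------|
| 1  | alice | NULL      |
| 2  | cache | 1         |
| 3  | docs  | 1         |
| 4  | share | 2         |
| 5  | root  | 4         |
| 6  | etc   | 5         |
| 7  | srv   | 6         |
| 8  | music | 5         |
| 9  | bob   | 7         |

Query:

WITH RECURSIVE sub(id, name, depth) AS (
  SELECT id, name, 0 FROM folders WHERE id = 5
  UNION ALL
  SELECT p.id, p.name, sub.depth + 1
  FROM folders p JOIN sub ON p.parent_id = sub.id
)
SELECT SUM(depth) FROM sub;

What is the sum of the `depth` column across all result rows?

Base: id=5 (root) at depth 0.
Iteration 1: rows with parent_id in {5} -> etc (id 6, depth 1), music (id 8, depth 1).
Iteration 2: rows with parent_id in {6,8} -> srv (id 7, depth 2).
Iteration 3: rows with parent_id in {7} -> bob (id 9, depth 3).
Iteration 4: no rows with parent_id in {9}; recursion stops.
SUM(depth) = 0 + 1 + 1 + 2 + 3 = 7.

7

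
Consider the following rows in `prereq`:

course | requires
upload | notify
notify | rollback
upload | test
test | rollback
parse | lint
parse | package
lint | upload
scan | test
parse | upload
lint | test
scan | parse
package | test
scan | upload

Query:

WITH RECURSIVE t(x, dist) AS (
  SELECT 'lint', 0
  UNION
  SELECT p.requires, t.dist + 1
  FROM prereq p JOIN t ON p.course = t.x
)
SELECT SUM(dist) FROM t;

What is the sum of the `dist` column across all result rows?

11

Base: (lint, dist=0).
Iteration 1: edges from {lint} -> (test, dist=1), (upload, dist=1).
Iteration 2: edges from {test,upload} -> (notify, dist=2), (rollback, dist=2), (test, dist=2).
Iteration 3: edges from {notify,rollback,test} -> (rollback, dist=3). [UNION drops 1 duplicate row(s)]
Iteration 4: no outgoing edges from {rollback}; recursion stops.
SUM(dist) = 0 + 1 + 1 + 2 + 2 + 2 + 3 = 11.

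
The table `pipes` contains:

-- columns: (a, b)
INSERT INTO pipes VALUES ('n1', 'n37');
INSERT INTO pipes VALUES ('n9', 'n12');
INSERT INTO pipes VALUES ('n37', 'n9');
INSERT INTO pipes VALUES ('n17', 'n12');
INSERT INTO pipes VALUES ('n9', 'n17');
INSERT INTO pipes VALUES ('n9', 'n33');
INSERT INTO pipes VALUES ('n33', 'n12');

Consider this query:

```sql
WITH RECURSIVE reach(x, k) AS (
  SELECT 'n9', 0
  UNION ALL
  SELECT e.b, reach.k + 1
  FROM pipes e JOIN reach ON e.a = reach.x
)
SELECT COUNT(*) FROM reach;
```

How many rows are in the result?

Base: (n9, k=0).
Iteration 1: edges from {n9} -> (n12, k=1), (n17, k=1), (n33, k=1).
Iteration 2: edges from {n12,n17,n33} -> (n12, k=2) x2. [UNION ALL keeps all 2 new rows, including repeats]
Iteration 3: no outgoing edges from {n12}; recursion stops.
Total rows emitted: 6.

6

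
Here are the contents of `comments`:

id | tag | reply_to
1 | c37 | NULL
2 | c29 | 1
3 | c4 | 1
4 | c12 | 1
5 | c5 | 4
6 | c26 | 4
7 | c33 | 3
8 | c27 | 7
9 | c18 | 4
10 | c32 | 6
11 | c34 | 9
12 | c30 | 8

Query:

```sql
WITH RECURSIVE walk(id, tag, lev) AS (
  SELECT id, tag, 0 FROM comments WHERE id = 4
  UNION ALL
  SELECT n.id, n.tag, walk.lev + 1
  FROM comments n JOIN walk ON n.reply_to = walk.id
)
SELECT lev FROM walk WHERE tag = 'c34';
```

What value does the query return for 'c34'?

2

Base: id=4 (c12) at lev 0.
Iteration 1: rows with reply_to in {4} -> c5 (id 5, lev 1), c26 (id 6, lev 1), c18 (id 9, lev 1).
Iteration 2: rows with reply_to in {5,6,9} -> c32 (id 10, lev 2), c34 (id 11, lev 2).
Iteration 3: no rows with reply_to in {10,11}; recursion stops.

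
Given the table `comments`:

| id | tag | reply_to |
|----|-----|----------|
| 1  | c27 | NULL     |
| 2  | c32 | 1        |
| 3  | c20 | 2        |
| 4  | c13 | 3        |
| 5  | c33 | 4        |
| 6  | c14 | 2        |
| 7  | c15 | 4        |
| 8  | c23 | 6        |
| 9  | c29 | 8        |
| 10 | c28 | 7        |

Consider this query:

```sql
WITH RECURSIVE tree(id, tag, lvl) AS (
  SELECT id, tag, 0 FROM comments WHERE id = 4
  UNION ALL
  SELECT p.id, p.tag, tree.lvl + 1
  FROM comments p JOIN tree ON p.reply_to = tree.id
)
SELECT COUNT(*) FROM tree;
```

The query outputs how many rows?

Base: id=4 (c13) at lvl 0.
Iteration 1: rows with reply_to in {4} -> c33 (id 5, lvl 1), c15 (id 7, lvl 1).
Iteration 2: rows with reply_to in {5,7} -> c28 (id 10, lvl 2).
Iteration 3: no rows with reply_to in {10}; recursion stops.
Total rows emitted: 4.

4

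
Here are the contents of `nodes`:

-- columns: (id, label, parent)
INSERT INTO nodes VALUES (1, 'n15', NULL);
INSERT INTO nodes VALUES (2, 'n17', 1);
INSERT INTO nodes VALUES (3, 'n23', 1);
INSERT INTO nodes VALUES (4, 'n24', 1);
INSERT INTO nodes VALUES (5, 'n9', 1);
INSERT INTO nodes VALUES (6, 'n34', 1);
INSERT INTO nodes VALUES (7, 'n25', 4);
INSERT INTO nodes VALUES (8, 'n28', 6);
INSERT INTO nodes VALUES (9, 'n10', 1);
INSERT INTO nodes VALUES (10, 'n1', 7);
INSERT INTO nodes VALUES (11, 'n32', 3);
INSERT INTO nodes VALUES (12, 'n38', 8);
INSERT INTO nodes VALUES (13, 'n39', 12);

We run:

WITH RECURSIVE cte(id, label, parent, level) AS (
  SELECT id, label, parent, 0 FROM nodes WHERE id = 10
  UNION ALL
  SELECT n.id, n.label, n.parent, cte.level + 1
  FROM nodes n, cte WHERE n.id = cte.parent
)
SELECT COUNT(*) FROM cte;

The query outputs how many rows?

4

Base: id=10 (n1), parent=7, level 0.
Iteration 1: join on id=7 -> n25 (id 7, parent=4, level 1).
Iteration 2: join on id=4 -> n24 (id 4, parent=1, level 2).
Iteration 3: join on id=1 -> n15 (id 1, parent=NULL, level 3).
Iteration 4: parent is NULL; no match; recursion stops.
Total rows emitted: 4.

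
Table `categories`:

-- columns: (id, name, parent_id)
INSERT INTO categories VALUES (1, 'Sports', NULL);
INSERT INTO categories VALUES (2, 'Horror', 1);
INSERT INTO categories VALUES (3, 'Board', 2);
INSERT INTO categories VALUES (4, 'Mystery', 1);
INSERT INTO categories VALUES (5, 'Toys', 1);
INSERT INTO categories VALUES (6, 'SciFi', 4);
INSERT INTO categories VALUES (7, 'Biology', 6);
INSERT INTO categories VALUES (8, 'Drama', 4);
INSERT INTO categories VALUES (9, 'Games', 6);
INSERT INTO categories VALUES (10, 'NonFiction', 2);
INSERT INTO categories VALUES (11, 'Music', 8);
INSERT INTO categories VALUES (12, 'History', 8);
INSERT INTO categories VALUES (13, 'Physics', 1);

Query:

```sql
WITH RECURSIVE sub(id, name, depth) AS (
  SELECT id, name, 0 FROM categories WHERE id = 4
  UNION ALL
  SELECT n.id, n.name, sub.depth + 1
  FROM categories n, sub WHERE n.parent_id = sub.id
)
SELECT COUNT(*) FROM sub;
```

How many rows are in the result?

7

Base: id=4 (Mystery) at depth 0.
Iteration 1: rows with parent_id in {4} -> SciFi (id 6, depth 1), Drama (id 8, depth 1).
Iteration 2: rows with parent_id in {6,8} -> Biology (id 7, depth 2), Games (id 9, depth 2), Music (id 11, depth 2), History (id 12, depth 2).
Iteration 3: no rows with parent_id in {7,9,11,12}; recursion stops.
Total rows emitted: 7.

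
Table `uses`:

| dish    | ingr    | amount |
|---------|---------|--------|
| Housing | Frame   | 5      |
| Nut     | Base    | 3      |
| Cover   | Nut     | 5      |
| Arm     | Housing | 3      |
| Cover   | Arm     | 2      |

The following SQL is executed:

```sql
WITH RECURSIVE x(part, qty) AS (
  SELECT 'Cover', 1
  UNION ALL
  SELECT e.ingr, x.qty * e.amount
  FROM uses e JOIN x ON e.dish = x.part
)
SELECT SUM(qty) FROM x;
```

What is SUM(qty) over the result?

59

Base: (Cover, qty=1).
Iteration 1: components of {Cover} -> Arm = 1*2 = 2, Nut = 1*5 = 5.
Iteration 2: components of {Arm,Nut} -> Base = 5*3 = 15, Housing = 2*3 = 6.
Iteration 3: components of {Base,Housing} -> Frame = 6*5 = 30.
Iteration 4: no further components; recursion stops.
SUM(qty) = 1 + 2 + 5 + 6 + 15 + 30 = 59.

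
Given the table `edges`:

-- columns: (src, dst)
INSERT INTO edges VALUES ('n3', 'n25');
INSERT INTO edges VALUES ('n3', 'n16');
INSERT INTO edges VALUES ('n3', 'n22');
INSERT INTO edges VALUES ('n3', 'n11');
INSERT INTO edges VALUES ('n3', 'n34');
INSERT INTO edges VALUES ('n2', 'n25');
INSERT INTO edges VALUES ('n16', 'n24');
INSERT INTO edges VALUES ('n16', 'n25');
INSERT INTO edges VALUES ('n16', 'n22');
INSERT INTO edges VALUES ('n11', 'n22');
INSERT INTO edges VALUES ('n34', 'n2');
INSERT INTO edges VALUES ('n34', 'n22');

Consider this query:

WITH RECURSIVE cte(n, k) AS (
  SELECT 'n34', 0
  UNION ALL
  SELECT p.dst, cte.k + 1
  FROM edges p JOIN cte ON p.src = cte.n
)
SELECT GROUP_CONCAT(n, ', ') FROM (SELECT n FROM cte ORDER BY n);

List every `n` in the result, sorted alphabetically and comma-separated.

Base: (n34, k=0).
Iteration 1: edges from {n34} -> (n2, k=1), (n22, k=1).
Iteration 2: edges from {n2,n22} -> (n25, k=2).
Iteration 3: no outgoing edges from {n25}; recursion stops.

n2, n22, n25, n34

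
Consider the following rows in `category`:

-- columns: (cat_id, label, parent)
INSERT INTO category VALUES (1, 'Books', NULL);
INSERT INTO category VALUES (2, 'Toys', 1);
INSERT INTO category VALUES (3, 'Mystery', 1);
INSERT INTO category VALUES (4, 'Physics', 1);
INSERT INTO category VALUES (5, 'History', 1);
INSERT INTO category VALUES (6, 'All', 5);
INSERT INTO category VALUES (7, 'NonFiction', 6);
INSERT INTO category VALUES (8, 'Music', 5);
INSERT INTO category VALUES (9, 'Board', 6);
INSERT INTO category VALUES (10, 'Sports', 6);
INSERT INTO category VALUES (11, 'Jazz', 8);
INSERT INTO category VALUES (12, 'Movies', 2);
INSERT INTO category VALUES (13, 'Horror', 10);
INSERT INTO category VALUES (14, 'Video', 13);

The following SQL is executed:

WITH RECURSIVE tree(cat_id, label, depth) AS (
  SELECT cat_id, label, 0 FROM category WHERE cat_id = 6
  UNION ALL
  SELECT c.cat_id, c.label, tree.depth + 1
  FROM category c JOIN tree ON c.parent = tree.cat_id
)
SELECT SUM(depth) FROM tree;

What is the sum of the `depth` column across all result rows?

Base: cat_id=6 (All) at depth 0.
Iteration 1: rows with parent in {6} -> NonFiction (id 7, depth 1), Board (id 9, depth 1), Sports (id 10, depth 1).
Iteration 2: rows with parent in {7,9,10} -> Horror (id 13, depth 2).
Iteration 3: rows with parent in {13} -> Video (id 14, depth 3).
Iteration 4: no rows with parent in {14}; recursion stops.
SUM(depth) = 0 + 1 + 1 + 1 + 2 + 3 = 8.

8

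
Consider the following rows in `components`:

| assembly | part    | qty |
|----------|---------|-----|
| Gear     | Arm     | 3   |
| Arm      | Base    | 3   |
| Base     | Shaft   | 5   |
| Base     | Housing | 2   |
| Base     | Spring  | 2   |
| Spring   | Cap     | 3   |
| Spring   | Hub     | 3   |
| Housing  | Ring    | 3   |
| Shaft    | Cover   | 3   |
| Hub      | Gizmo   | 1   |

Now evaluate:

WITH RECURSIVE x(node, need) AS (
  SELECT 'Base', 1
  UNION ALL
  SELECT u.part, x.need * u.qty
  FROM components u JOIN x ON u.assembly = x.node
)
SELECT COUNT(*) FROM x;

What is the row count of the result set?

Base: (Base, need=1).
Iteration 1: components of {Base} -> Housing = 1*2 = 2, Shaft = 1*5 = 5, Spring = 1*2 = 2.
Iteration 2: components of {Housing,Shaft,Spring} -> Cap = 2*3 = 6, Cover = 5*3 = 15, Hub = 2*3 = 6, Ring = 2*3 = 6.
Iteration 3: components of {Cap,Cover,Hub,Ring} -> Gizmo = 6*1 = 6.
Iteration 4: no further components; recursion stops.
Total rows emitted: 9.

9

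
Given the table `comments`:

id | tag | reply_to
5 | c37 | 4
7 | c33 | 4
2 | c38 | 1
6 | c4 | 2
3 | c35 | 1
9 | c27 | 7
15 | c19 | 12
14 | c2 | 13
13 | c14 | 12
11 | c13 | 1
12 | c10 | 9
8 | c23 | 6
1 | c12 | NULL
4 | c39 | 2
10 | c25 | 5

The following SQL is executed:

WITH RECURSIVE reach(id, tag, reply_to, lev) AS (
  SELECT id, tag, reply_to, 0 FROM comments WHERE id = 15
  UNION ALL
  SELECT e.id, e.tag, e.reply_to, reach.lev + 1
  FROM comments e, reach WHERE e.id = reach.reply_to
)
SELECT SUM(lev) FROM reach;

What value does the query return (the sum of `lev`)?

21

Base: id=15 (c19), reply_to=12, lev 0.
Iteration 1: join on id=12 -> c10 (id 12, reply_to=9, lev 1).
Iteration 2: join on id=9 -> c27 (id 9, reply_to=7, lev 2).
Iteration 3: join on id=7 -> c33 (id 7, reply_to=4, lev 3).
Iteration 4: join on id=4 -> c39 (id 4, reply_to=2, lev 4).
Iteration 5: join on id=2 -> c38 (id 2, reply_to=1, lev 5).
Iteration 6: join on id=1 -> c12 (id 1, reply_to=NULL, lev 6).
Iteration 7: reply_to is NULL; no match; recursion stops.
SUM(lev) = 0 + 1 + 2 + 3 + 4 + 5 + 6 = 21.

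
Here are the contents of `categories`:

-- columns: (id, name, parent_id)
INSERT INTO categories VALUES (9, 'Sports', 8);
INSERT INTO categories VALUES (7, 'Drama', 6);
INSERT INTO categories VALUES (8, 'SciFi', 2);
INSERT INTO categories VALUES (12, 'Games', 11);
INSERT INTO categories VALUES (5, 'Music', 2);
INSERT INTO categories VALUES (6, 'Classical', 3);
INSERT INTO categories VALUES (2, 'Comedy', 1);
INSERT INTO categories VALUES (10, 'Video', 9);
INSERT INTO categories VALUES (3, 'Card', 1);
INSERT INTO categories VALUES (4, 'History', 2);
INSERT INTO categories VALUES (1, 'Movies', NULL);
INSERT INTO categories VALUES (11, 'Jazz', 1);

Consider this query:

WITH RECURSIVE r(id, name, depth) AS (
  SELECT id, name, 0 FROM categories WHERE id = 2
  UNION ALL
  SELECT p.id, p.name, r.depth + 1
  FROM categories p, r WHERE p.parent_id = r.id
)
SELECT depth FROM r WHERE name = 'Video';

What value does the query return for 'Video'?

3

Base: id=2 (Comedy) at depth 0.
Iteration 1: rows with parent_id in {2} -> History (id 4, depth 1), Music (id 5, depth 1), SciFi (id 8, depth 1).
Iteration 2: rows with parent_id in {4,5,8} -> Sports (id 9, depth 2).
Iteration 3: rows with parent_id in {9} -> Video (id 10, depth 3).
Iteration 4: no rows with parent_id in {10}; recursion stops.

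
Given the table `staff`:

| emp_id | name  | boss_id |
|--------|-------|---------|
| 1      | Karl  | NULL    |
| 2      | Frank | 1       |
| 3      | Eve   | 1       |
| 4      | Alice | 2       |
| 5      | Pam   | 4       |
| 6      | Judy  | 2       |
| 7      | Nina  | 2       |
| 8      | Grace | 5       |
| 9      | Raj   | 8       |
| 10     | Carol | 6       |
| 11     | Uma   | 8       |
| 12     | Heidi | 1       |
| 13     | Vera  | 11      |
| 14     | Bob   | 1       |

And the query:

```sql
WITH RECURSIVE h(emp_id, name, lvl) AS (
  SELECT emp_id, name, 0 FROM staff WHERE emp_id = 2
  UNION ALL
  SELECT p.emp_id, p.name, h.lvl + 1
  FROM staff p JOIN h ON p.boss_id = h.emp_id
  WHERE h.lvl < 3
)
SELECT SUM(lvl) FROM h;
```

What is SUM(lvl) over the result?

Base: emp_id=2 (Frank) at lvl 0.
Iteration 1: rows with boss_id in {2} -> Alice (id 4, lvl 1), Judy (id 6, lvl 1), Nina (id 7, lvl 1).
Iteration 2: rows with boss_id in {4,6,7} -> Pam (id 5, lvl 2), Carol (id 10, lvl 2).
Iteration 3: rows with boss_id in {5,10} -> Grace (id 8, lvl 3).
Iteration 4: lvl < 3 fails for all current rows; recursion stops.
SUM(lvl) = 0 + 1 + 1 + 1 + 2 + 2 + 3 = 10.

10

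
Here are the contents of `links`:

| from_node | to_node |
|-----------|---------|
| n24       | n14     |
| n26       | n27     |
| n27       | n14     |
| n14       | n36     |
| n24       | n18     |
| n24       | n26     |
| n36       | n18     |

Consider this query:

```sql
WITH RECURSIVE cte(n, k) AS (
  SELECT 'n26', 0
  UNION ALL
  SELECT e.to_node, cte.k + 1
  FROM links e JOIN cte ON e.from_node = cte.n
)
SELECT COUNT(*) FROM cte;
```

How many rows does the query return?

5

Base: (n26, k=0).
Iteration 1: edges from {n26} -> (n27, k=1).
Iteration 2: edges from {n27} -> (n14, k=2).
Iteration 3: edges from {n14} -> (n36, k=3).
Iteration 4: edges from {n36} -> (n18, k=4).
Iteration 5: no outgoing edges from {n18}; recursion stops.
Total rows emitted: 5.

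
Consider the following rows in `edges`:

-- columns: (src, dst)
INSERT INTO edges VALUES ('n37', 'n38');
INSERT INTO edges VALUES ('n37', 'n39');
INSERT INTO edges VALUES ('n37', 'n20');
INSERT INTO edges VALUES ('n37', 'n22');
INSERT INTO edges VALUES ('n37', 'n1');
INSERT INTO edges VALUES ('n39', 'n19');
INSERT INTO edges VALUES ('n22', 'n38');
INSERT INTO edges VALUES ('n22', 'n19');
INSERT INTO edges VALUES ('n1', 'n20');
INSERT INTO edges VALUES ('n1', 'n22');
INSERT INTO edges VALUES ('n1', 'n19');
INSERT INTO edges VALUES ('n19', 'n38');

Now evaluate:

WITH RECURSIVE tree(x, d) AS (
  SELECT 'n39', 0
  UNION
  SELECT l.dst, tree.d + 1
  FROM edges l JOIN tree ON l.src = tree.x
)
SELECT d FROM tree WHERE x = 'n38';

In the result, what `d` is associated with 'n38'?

Base: (n39, d=0).
Iteration 1: edges from {n39} -> (n19, d=1).
Iteration 2: edges from {n19} -> (n38, d=2).
Iteration 3: no outgoing edges from {n38}; recursion stops.

2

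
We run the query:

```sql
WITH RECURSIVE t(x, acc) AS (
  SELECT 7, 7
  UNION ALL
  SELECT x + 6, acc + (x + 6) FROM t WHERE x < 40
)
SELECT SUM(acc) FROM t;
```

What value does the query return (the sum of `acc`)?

Base: x=7, acc=7.
Iteration 1: 7 < 40 holds -> x = 7 + 6 = 13, acc = 7 + 13 = 20.
Iteration 2: 13 < 40 holds -> x = 13 + 6 = 19, acc = 20 + 19 = 39.
Iteration 3: 19 < 40 holds -> x = 19 + 6 = 25, acc = 39 + 25 = 64.
Iteration 4: 25 < 40 holds -> x = 25 + 6 = 31, acc = 64 + 31 = 95.
Iteration 5: 31 < 40 holds -> x = 31 + 6 = 37, acc = 95 + 37 = 132.
Iteration 6: 37 < 40 holds -> x = 37 + 6 = 43, acc = 132 + 43 = 175.
Iteration 7: 43 < 40 fails; recursion stops.
SUM(acc) = 7 + 20 + 39 + 64 + 95 + 132 + 175 = 532.

532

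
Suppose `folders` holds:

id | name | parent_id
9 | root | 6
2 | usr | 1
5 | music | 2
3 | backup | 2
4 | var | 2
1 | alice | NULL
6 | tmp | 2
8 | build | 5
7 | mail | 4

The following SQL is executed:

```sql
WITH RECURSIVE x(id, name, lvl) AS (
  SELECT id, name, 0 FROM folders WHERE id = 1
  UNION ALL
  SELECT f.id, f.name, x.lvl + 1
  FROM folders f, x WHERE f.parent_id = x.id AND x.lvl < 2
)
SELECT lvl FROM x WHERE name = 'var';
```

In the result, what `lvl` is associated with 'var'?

2

Base: id=1 (alice) at lvl 0.
Iteration 1: rows with parent_id in {1} -> usr (id 2, lvl 1).
Iteration 2: rows with parent_id in {2} -> backup (id 3, lvl 2), var (id 4, lvl 2), music (id 5, lvl 2), tmp (id 6, lvl 2).
Iteration 3: lvl < 2 fails for all current rows; recursion stops.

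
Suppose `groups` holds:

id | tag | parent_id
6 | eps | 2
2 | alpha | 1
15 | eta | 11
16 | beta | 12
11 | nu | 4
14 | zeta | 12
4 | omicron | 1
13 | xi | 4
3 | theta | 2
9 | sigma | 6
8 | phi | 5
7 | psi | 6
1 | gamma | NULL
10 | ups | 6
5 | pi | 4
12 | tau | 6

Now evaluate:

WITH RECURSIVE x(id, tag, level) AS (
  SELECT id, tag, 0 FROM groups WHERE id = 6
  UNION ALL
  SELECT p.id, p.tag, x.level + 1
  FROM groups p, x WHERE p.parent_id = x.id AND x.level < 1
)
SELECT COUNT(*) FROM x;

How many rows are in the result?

5

Base: id=6 (eps) at level 0.
Iteration 1: rows with parent_id in {6} -> psi (id 7, level 1), sigma (id 9, level 1), ups (id 10, level 1), tau (id 12, level 1).
Iteration 2: level < 1 fails for all current rows; recursion stops.
Total rows emitted: 5.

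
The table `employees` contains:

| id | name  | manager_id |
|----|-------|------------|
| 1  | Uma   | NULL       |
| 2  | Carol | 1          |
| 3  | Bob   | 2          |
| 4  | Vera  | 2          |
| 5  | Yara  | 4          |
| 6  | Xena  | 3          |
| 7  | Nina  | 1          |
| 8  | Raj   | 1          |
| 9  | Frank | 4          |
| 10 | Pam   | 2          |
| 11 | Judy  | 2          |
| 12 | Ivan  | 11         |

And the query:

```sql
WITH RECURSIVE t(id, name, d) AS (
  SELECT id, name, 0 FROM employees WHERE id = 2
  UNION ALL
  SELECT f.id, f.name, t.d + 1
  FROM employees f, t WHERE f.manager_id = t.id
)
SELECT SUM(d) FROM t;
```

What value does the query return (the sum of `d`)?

12

Base: id=2 (Carol) at d 0.
Iteration 1: rows with manager_id in {2} -> Bob (id 3, d 1), Vera (id 4, d 1), Pam (id 10, d 1), Judy (id 11, d 1).
Iteration 2: rows with manager_id in {3,4,10,11} -> Yara (id 5, d 2), Xena (id 6, d 2), Frank (id 9, d 2), Ivan (id 12, d 2).
Iteration 3: no rows with manager_id in {5,6,9,12}; recursion stops.
SUM(d) = 0 + 1 + 1 + 1 + 1 + 2 + 2 + 2 + 2 = 12.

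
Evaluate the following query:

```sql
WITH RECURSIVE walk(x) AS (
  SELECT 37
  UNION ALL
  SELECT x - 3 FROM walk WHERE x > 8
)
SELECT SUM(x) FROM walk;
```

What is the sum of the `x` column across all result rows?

242

Base: x=37.
Iteration 1: 37 > 8 holds -> x = 37 - 3 = 34.
Iteration 2: 34 > 8 holds -> x = 34 - 3 = 31.
Iteration 3: 31 > 8 holds -> x = 31 - 3 = 28.
Iteration 4: 28 > 8 holds -> x = 28 - 3 = 25.
Iteration 5: 25 > 8 holds -> x = 25 - 3 = 22.
Iteration 6: 22 > 8 holds -> x = 22 - 3 = 19.
Iteration 7: 19 > 8 holds -> x = 19 - 3 = 16.
Iteration 8: 16 > 8 holds -> x = 16 - 3 = 13.
Iteration 9: 13 > 8 holds -> x = 13 - 3 = 10.
Iteration 10: 10 > 8 holds -> x = 10 - 3 = 7.
Iteration 11: 7 > 8 fails; recursion stops.
SUM(x) = 37 + 34 + 31 + 28 + 25 + 22 + 19 + 16 + 13 + 10 + 7 = 242.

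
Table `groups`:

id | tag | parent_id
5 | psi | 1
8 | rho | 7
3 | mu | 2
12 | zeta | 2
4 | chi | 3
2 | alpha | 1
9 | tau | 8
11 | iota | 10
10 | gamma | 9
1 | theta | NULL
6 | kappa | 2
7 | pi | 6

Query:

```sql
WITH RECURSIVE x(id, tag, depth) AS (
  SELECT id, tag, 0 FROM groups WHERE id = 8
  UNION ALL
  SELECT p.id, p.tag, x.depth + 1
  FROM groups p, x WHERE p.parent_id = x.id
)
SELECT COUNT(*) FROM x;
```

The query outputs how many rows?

Base: id=8 (rho) at depth 0.
Iteration 1: rows with parent_id in {8} -> tau (id 9, depth 1).
Iteration 2: rows with parent_id in {9} -> gamma (id 10, depth 2).
Iteration 3: rows with parent_id in {10} -> iota (id 11, depth 3).
Iteration 4: no rows with parent_id in {11}; recursion stops.
Total rows emitted: 4.

4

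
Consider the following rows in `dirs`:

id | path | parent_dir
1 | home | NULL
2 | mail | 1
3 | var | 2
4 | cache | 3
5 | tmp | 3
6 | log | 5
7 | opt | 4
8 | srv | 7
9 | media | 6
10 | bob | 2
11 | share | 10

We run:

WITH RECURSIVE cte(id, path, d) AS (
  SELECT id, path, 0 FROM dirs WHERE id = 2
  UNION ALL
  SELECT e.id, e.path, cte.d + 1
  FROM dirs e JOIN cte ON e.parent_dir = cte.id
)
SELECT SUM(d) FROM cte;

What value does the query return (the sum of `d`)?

22

Base: id=2 (mail) at d 0.
Iteration 1: rows with parent_dir in {2} -> var (id 3, d 1), bob (id 10, d 1).
Iteration 2: rows with parent_dir in {3,10} -> cache (id 4, d 2), tmp (id 5, d 2), share (id 11, d 2).
Iteration 3: rows with parent_dir in {4,5,11} -> log (id 6, d 3), opt (id 7, d 3).
Iteration 4: rows with parent_dir in {6,7} -> srv (id 8, d 4), media (id 9, d 4).
Iteration 5: no rows with parent_dir in {8,9}; recursion stops.
SUM(d) = 0 + 1 + 1 + 2 + 2 + 2 + 3 + 3 + 4 + 4 = 22.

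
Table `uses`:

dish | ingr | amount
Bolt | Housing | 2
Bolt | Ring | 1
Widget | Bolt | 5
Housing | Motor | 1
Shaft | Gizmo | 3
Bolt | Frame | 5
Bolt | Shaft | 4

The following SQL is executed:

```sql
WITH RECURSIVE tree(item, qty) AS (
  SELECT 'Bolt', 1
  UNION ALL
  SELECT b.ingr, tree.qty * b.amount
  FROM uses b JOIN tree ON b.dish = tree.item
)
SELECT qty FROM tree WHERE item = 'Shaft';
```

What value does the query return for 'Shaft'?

4

Base: (Bolt, qty=1).
Iteration 1: components of {Bolt} -> Frame = 1*5 = 5, Housing = 1*2 = 2, Ring = 1*1 = 1, Shaft = 1*4 = 4.
Iteration 2: components of {Frame,Housing,Ring,Shaft} -> Gizmo = 4*3 = 12, Motor = 2*1 = 2.
Iteration 3: no further components; recursion stops.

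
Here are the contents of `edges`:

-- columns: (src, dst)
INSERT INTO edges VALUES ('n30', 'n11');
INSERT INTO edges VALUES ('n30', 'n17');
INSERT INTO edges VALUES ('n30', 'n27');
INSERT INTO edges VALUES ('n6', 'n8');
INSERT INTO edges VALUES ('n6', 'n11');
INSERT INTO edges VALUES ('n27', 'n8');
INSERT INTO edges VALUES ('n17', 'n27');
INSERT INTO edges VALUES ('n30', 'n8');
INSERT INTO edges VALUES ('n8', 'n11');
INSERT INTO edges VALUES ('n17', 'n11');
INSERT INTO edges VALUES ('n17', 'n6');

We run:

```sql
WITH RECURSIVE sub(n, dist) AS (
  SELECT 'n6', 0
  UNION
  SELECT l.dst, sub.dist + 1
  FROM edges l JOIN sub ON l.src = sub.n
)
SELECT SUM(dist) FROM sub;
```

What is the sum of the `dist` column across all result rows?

Base: (n6, dist=0).
Iteration 1: edges from {n6} -> (n11, dist=1), (n8, dist=1).
Iteration 2: edges from {n11,n8} -> (n11, dist=2).
Iteration 3: no outgoing edges from {n11}; recursion stops.
SUM(dist) = 0 + 1 + 1 + 2 = 4.

4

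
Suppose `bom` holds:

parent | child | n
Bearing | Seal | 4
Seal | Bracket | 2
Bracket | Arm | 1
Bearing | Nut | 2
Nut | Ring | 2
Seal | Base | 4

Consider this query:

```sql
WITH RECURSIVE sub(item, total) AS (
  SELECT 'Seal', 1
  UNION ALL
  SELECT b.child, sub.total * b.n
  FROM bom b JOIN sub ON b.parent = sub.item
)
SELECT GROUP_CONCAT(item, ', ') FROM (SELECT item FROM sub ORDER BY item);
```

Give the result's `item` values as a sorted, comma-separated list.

Arm, Base, Bracket, Seal

Base: (Seal, total=1).
Iteration 1: components of {Seal} -> Base = 1*4 = 4, Bracket = 1*2 = 2.
Iteration 2: components of {Base,Bracket} -> Arm = 2*1 = 2.
Iteration 3: no further components; recursion stops.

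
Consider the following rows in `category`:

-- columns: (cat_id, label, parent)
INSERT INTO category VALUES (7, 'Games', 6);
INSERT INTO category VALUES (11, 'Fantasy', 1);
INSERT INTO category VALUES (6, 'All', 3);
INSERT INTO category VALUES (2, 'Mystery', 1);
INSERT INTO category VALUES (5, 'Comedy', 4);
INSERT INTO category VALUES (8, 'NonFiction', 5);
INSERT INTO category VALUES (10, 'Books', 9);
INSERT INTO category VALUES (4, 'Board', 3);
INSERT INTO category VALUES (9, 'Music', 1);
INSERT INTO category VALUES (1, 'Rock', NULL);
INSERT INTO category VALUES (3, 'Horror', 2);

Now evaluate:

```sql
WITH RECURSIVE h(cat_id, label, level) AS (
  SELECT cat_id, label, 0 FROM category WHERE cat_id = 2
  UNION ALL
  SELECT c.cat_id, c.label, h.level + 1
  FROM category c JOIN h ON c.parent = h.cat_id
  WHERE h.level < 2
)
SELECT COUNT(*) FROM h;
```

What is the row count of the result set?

Base: cat_id=2 (Mystery) at level 0.
Iteration 1: rows with parent in {2} -> Horror (id 3, level 1).
Iteration 2: rows with parent in {3} -> Board (id 4, level 2), All (id 6, level 2).
Iteration 3: level < 2 fails for all current rows; recursion stops.
Total rows emitted: 4.

4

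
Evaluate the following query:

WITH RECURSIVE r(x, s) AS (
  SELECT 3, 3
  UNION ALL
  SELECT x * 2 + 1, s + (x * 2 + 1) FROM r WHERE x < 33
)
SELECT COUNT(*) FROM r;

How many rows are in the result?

Base: x=3, s=3.
Iteration 1: 3 < 33 holds -> x = 3 * 2 + 1 = 7, s = 3 + 7 = 10.
Iteration 2: 7 < 33 holds -> x = 7 * 2 + 1 = 15, s = 10 + 15 = 25.
Iteration 3: 15 < 33 holds -> x = 15 * 2 + 1 = 31, s = 25 + 31 = 56.
Iteration 4: 31 < 33 holds -> x = 31 * 2 + 1 = 63, s = 56 + 63 = 119.
Iteration 5: 63 < 33 fails; recursion stops.
Total rows emitted: 5.

5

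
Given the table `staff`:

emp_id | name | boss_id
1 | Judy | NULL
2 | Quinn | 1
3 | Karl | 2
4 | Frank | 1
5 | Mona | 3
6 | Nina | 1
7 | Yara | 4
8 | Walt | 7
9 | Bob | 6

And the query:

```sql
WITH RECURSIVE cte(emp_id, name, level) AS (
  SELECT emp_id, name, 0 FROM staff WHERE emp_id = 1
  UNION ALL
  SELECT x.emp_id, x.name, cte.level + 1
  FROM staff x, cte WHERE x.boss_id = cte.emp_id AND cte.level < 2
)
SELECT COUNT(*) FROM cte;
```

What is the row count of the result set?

Base: emp_id=1 (Judy) at level 0.
Iteration 1: rows with boss_id in {1} -> Quinn (id 2, level 1), Frank (id 4, level 1), Nina (id 6, level 1).
Iteration 2: rows with boss_id in {2,4,6} -> Karl (id 3, level 2), Yara (id 7, level 2), Bob (id 9, level 2).
Iteration 3: level < 2 fails for all current rows; recursion stops.
Total rows emitted: 7.

7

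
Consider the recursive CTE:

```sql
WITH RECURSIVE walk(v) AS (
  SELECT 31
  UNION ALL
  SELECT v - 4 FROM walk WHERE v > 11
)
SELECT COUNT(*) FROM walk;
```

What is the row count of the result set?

6

Base: v=31.
Iteration 1: 31 > 11 holds -> v = 31 - 4 = 27.
Iteration 2: 27 > 11 holds -> v = 27 - 4 = 23.
Iteration 3: 23 > 11 holds -> v = 23 - 4 = 19.
Iteration 4: 19 > 11 holds -> v = 19 - 4 = 15.
Iteration 5: 15 > 11 holds -> v = 15 - 4 = 11.
Iteration 6: 11 > 11 fails; recursion stops.
Total rows emitted: 6.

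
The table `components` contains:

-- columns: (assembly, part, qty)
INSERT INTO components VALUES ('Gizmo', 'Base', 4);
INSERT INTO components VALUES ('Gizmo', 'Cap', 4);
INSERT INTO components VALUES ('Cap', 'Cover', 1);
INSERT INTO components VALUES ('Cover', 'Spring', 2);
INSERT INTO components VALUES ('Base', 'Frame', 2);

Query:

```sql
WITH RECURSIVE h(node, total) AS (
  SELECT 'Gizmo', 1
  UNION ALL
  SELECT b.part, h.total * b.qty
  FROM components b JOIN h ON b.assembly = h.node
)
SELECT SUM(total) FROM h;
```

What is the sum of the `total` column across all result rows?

Base: (Gizmo, total=1).
Iteration 1: components of {Gizmo} -> Base = 1*4 = 4, Cap = 1*4 = 4.
Iteration 2: components of {Base,Cap} -> Cover = 4*1 = 4, Frame = 4*2 = 8.
Iteration 3: components of {Cover,Frame} -> Spring = 4*2 = 8.
Iteration 4: no further components; recursion stops.
SUM(total) = 1 + 4 + 4 + 8 + 4 + 8 = 29.

29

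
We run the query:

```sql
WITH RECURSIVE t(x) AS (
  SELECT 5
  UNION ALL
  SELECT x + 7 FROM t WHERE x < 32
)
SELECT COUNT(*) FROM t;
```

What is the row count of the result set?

Base: x=5.
Iteration 1: 5 < 32 holds -> x = 5 + 7 = 12.
Iteration 2: 12 < 32 holds -> x = 12 + 7 = 19.
Iteration 3: 19 < 32 holds -> x = 19 + 7 = 26.
Iteration 4: 26 < 32 holds -> x = 26 + 7 = 33.
Iteration 5: 33 < 32 fails; recursion stops.
Total rows emitted: 5.

5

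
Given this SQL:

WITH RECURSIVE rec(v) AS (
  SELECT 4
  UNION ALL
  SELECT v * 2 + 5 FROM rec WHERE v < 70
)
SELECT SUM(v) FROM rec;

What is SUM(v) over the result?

254

Base: v=4.
Iteration 1: 4 < 70 holds -> v = 4 * 2 + 5 = 13.
Iteration 2: 13 < 70 holds -> v = 13 * 2 + 5 = 31.
Iteration 3: 31 < 70 holds -> v = 31 * 2 + 5 = 67.
Iteration 4: 67 < 70 holds -> v = 67 * 2 + 5 = 139.
Iteration 5: 139 < 70 fails; recursion stops.
SUM(v) = 4 + 13 + 31 + 67 + 139 = 254.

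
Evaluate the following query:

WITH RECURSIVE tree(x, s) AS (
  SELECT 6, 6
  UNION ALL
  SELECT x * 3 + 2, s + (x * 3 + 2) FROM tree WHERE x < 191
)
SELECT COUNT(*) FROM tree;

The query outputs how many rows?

5

Base: x=6, s=6.
Iteration 1: 6 < 191 holds -> x = 6 * 3 + 2 = 20, s = 6 + 20 = 26.
Iteration 2: 20 < 191 holds -> x = 20 * 3 + 2 = 62, s = 26 + 62 = 88.
Iteration 3: 62 < 191 holds -> x = 62 * 3 + 2 = 188, s = 88 + 188 = 276.
Iteration 4: 188 < 191 holds -> x = 188 * 3 + 2 = 566, s = 276 + 566 = 842.
Iteration 5: 566 < 191 fails; recursion stops.
Total rows emitted: 5.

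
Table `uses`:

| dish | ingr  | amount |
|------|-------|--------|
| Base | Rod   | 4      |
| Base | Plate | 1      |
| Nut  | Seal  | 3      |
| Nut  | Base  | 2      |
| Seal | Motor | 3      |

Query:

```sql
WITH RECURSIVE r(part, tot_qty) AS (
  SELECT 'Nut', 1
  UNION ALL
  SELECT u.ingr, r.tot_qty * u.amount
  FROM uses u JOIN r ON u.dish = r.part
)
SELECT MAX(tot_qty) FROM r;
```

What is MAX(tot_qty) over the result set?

9

Base: (Nut, tot_qty=1).
Iteration 1: components of {Nut} -> Base = 1*2 = 2, Seal = 1*3 = 3.
Iteration 2: components of {Base,Seal} -> Motor = 3*3 = 9, Plate = 2*1 = 2, Rod = 2*4 = 8.
Iteration 3: no further components; recursion stops.
tot_qty values: 1, 2, 3, 2, 8, 9; the maximum is 9.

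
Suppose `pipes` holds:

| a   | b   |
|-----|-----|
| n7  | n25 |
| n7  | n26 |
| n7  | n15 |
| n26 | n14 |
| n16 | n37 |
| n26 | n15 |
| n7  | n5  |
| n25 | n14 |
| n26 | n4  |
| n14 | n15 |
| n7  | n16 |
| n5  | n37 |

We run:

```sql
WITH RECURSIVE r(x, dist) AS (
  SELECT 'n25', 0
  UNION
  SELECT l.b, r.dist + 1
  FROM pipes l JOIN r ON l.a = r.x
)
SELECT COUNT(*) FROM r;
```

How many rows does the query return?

3

Base: (n25, dist=0).
Iteration 1: edges from {n25} -> (n14, dist=1).
Iteration 2: edges from {n14} -> (n15, dist=2).
Iteration 3: no outgoing edges from {n15}; recursion stops.
Total rows emitted: 3.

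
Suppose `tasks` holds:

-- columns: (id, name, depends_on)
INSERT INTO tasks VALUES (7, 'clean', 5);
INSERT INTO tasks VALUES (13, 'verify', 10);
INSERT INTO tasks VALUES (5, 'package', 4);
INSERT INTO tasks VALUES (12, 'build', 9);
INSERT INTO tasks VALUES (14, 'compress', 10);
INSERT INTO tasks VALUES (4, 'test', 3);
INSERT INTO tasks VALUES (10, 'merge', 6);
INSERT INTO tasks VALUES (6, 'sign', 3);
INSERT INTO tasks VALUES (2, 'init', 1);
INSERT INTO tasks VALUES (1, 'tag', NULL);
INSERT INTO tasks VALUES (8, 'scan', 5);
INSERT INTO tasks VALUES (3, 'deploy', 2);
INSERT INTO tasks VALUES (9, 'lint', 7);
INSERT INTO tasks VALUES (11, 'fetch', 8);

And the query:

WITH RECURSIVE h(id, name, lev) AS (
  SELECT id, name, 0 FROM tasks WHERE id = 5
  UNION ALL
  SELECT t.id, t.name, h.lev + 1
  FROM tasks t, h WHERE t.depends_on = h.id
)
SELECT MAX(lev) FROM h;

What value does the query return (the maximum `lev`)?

3

Base: id=5 (package) at lev 0.
Iteration 1: rows with depends_on in {5} -> clean (id 7, lev 1), scan (id 8, lev 1).
Iteration 2: rows with depends_on in {7,8} -> lint (id 9, lev 2), fetch (id 11, lev 2).
Iteration 3: rows with depends_on in {9,11} -> build (id 12, lev 3).
Iteration 4: no rows with depends_on in {12}; recursion stops.
lev values: 0, 1, 1, 2, 2, 3; the maximum is 3.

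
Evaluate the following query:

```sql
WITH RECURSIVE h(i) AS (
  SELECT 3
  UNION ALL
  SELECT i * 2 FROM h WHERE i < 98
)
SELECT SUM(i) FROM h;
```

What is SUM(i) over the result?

381

Base: i=3.
Iteration 1: 3 < 98 holds -> i = 3 * 2 = 6.
Iteration 2: 6 < 98 holds -> i = 6 * 2 = 12.
Iteration 3: 12 < 98 holds -> i = 12 * 2 = 24.
Iteration 4: 24 < 98 holds -> i = 24 * 2 = 48.
Iteration 5: 48 < 98 holds -> i = 48 * 2 = 96.
Iteration 6: 96 < 98 holds -> i = 96 * 2 = 192.
Iteration 7: 192 < 98 fails; recursion stops.
SUM(i) = 3 + 6 + 12 + 24 + 48 + 96 + 192 = 381.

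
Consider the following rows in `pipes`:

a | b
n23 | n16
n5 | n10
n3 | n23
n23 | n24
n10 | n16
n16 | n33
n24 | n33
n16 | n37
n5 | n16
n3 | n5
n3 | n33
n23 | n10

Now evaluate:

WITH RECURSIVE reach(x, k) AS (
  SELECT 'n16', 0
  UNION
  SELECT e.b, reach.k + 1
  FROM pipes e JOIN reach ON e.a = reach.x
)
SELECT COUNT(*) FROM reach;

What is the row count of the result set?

3

Base: (n16, k=0).
Iteration 1: edges from {n16} -> (n33, k=1), (n37, k=1).
Iteration 2: no outgoing edges from {n33,n37}; recursion stops.
Total rows emitted: 3.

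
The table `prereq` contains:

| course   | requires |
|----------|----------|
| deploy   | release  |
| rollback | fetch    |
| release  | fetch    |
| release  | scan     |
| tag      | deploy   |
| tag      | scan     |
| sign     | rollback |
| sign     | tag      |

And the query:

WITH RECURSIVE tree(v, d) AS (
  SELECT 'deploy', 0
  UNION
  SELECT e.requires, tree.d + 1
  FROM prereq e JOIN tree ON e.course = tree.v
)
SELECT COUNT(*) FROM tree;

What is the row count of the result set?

4

Base: (deploy, d=0).
Iteration 1: edges from {deploy} -> (release, d=1).
Iteration 2: edges from {release} -> (fetch, d=2), (scan, d=2).
Iteration 3: no outgoing edges from {fetch,scan}; recursion stops.
Total rows emitted: 4.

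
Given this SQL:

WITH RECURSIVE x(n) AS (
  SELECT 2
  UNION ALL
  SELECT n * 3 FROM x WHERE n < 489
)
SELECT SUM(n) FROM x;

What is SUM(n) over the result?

Base: n=2.
Iteration 1: 2 < 489 holds -> n = 2 * 3 = 6.
Iteration 2: 6 < 489 holds -> n = 6 * 3 = 18.
Iteration 3: 18 < 489 holds -> n = 18 * 3 = 54.
Iteration 4: 54 < 489 holds -> n = 54 * 3 = 162.
Iteration 5: 162 < 489 holds -> n = 162 * 3 = 486.
Iteration 6: 486 < 489 holds -> n = 486 * 3 = 1458.
Iteration 7: 1458 < 489 fails; recursion stops.
SUM(n) = 2 + 6 + 18 + 54 + 162 + 486 + 1458 = 2186.

2186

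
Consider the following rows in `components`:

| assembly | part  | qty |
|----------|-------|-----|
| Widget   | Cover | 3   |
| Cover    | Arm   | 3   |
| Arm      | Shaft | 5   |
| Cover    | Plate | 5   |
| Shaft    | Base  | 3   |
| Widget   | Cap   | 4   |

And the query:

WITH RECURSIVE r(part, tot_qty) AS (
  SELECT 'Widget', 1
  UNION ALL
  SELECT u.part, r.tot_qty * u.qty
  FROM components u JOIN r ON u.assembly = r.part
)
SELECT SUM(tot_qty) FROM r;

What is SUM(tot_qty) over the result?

Base: (Widget, tot_qty=1).
Iteration 1: components of {Widget} -> Cap = 1*4 = 4, Cover = 1*3 = 3.
Iteration 2: components of {Cap,Cover} -> Arm = 3*3 = 9, Plate = 3*5 = 15.
Iteration 3: components of {Arm,Plate} -> Shaft = 9*5 = 45.
Iteration 4: components of {Shaft} -> Base = 45*3 = 135.
Iteration 5: no further components; recursion stops.
SUM(tot_qty) = 1 + 3 + 4 + 9 + 15 + 45 + 135 = 212.

212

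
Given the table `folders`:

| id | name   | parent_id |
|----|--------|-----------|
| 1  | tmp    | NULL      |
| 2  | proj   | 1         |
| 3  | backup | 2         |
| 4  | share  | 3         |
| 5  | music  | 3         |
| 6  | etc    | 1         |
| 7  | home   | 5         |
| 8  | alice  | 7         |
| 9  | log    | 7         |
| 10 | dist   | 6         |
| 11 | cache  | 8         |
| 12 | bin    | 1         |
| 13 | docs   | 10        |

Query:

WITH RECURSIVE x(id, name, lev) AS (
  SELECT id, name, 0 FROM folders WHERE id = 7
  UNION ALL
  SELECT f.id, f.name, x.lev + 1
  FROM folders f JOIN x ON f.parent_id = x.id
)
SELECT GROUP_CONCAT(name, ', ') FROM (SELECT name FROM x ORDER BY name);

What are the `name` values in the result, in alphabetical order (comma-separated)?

alice, cache, home, log

Base: id=7 (home) at lev 0.
Iteration 1: rows with parent_id in {7} -> alice (id 8, lev 1), log (id 9, lev 1).
Iteration 2: rows with parent_id in {8,9} -> cache (id 11, lev 2).
Iteration 3: no rows with parent_id in {11}; recursion stops.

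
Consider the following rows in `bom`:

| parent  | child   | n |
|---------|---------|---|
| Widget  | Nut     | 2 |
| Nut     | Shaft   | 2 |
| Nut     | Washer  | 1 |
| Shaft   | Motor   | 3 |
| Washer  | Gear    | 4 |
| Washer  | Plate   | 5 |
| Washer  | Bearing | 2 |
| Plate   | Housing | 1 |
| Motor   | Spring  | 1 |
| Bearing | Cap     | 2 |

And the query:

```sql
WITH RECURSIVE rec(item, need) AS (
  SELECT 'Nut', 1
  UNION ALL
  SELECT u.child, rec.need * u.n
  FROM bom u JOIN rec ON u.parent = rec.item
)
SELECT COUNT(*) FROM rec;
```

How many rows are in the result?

Base: (Nut, need=1).
Iteration 1: components of {Nut} -> Shaft = 1*2 = 2, Washer = 1*1 = 1.
Iteration 2: components of {Shaft,Washer} -> Bearing = 1*2 = 2, Gear = 1*4 = 4, Motor = 2*3 = 6, Plate = 1*5 = 5.
Iteration 3: components of {Bearing,Gear,Motor,Plate} -> Cap = 2*2 = 4, Housing = 5*1 = 5, Spring = 6*1 = 6.
Iteration 4: no further components; recursion stops.
Total rows emitted: 10.

10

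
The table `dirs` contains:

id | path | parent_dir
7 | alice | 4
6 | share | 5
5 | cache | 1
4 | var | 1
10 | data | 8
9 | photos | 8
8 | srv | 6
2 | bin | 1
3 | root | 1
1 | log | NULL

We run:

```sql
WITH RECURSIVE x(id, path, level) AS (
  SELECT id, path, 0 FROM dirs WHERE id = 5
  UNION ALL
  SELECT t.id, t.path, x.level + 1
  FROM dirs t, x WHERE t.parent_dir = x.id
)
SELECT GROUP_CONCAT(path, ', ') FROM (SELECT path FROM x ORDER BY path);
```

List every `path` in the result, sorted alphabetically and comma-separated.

cache, data, photos, share, srv

Base: id=5 (cache) at level 0.
Iteration 1: rows with parent_dir in {5} -> share (id 6, level 1).
Iteration 2: rows with parent_dir in {6} -> srv (id 8, level 2).
Iteration 3: rows with parent_dir in {8} -> photos (id 9, level 3), data (id 10, level 3).
Iteration 4: no rows with parent_dir in {9,10}; recursion stops.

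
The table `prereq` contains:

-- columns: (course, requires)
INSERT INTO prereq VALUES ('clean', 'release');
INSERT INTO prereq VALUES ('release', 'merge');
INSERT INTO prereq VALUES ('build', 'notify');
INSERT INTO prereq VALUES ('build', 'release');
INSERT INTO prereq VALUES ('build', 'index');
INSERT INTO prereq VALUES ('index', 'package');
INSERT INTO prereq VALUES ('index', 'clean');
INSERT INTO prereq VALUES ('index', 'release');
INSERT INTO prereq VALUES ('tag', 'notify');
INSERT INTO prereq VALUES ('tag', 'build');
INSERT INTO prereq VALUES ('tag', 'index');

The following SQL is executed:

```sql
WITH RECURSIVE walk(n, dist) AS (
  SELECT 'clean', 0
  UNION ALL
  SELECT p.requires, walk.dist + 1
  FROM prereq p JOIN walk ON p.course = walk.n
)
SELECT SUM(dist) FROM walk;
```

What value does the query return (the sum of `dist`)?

3

Base: (clean, dist=0).
Iteration 1: edges from {clean} -> (release, dist=1).
Iteration 2: edges from {release} -> (merge, dist=2).
Iteration 3: no outgoing edges from {merge}; recursion stops.
SUM(dist) = 0 + 1 + 2 = 3.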